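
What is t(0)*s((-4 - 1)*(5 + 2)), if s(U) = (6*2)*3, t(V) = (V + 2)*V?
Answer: 0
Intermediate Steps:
t(V) = V*(2 + V) (t(V) = (2 + V)*V = V*(2 + V))
s(U) = 36 (s(U) = 12*3 = 36)
t(0)*s((-4 - 1)*(5 + 2)) = (0*(2 + 0))*36 = (0*2)*36 = 0*36 = 0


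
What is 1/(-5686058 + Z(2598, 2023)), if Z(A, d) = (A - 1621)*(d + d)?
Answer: -1/1733116 ≈ -5.7700e-7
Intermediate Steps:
Z(A, d) = 2*d*(-1621 + A) (Z(A, d) = (-1621 + A)*(2*d) = 2*d*(-1621 + A))
1/(-5686058 + Z(2598, 2023)) = 1/(-5686058 + 2*2023*(-1621 + 2598)) = 1/(-5686058 + 2*2023*977) = 1/(-5686058 + 3952942) = 1/(-1733116) = -1/1733116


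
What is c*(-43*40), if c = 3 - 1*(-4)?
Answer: -12040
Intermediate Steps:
c = 7 (c = 3 + 4 = 7)
c*(-43*40) = 7*(-43*40) = 7*(-1720) = -12040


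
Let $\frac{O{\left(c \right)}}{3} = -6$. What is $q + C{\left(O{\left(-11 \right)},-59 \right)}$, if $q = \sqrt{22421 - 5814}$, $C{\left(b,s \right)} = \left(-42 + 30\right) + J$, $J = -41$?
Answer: $-53 + \sqrt{16607} \approx 75.868$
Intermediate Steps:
$O{\left(c \right)} = -18$ ($O{\left(c \right)} = 3 \left(-6\right) = -18$)
$C{\left(b,s \right)} = -53$ ($C{\left(b,s \right)} = \left(-42 + 30\right) - 41 = -12 - 41 = -53$)
$q = \sqrt{16607} \approx 128.87$
$q + C{\left(O{\left(-11 \right)},-59 \right)} = \sqrt{16607} - 53 = -53 + \sqrt{16607}$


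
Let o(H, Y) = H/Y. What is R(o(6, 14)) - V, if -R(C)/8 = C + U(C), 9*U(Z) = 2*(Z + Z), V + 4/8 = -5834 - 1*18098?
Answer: 1004957/42 ≈ 23928.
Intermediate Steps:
V = -47865/2 (V = -1/2 + (-5834 - 1*18098) = -1/2 + (-5834 - 18098) = -1/2 - 23932 = -47865/2 ≈ -23933.)
U(Z) = 4*Z/9 (U(Z) = (2*(Z + Z))/9 = (2*(2*Z))/9 = (4*Z)/9 = 4*Z/9)
R(C) = -104*C/9 (R(C) = -8*(C + 4*C/9) = -104*C/9)
R(o(6, 14)) - V = -208/(3*14) - 1*(-47865/2) = -208/(3*14) + 47865/2 = -104/9*3/7 + 47865/2 = -104/21 + 47865/2 = 1004957/42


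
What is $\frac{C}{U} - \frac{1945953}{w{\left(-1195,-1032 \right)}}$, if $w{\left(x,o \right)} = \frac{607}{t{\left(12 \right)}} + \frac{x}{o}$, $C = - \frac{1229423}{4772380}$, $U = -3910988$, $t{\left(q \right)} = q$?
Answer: $- \frac{4164770120063410632701}{110737789167573520} \approx -37609.0$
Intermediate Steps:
$C = - \frac{1229423}{4772380}$ ($C = \left(-1229423\right) \frac{1}{4772380} = - \frac{1229423}{4772380} \approx -0.25761$)
$w{\left(x,o \right)} = \frac{607}{12} + \frac{x}{o}$
$\frac{C}{U} - \frac{1945953}{w{\left(-1195,-1032 \right)}} = - \frac{1229423}{4772380 \left(-3910988\right)} - \frac{1945953}{\frac{607}{12} - \frac{1195}{-1032}} = \left(- \frac{1229423}{4772380}\right) \left(- \frac{1}{3910988}\right) - \frac{1945953}{\frac{607}{12} - - \frac{1195}{1032}} = \frac{1229423}{18664720911440} - \frac{1945953}{\frac{607}{12} + \frac{1195}{1032}} = \frac{1229423}{18664720911440} - \frac{1945953}{\frac{17799}{344}} = \frac{1229423}{18664720911440} - \frac{223135944}{5933} = - \frac{4164770120063410632701}{110737789167573520}$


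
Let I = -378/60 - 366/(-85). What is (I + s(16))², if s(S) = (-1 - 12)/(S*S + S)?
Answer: 7711729/1849600 ≈ 4.1694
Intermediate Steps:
I = -339/170 (I = -378*1/60 - 366*(-1/85) = -63/10 + 366/85 = -339/170 ≈ -1.9941)
s(S) = -13/(S + S²) (s(S) = -13/(S² + S) = -13/(S + S²))
(I + s(16))² = (-339/170 - 13/(16*(1 + 16)))² = (-339/170 - 13*1/16/17)² = (-339/170 - 13*1/16*1/17)² = (-339/170 - 13/272)² = (-2777/1360)² = 7711729/1849600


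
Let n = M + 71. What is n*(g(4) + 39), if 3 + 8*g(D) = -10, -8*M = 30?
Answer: 80431/32 ≈ 2513.5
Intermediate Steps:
M = -15/4 (M = -⅛*30 = -15/4 ≈ -3.7500)
g(D) = -13/8 (g(D) = -3/8 + (⅛)*(-10) = -3/8 - 5/4 = -13/8)
n = 269/4 (n = -15/4 + 71 = 269/4 ≈ 67.250)
n*(g(4) + 39) = 269*(-13/8 + 39)/4 = (269/4)*(299/8) = 80431/32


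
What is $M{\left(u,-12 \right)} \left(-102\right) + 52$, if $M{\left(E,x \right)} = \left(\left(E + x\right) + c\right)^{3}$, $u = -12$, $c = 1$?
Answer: $1241086$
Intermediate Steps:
$M{\left(E,x \right)} = \left(1 + E + x\right)^{3}$ ($M{\left(E,x \right)} = \left(\left(E + x\right) + 1\right)^{3} = \left(1 + E + x\right)^{3}$)
$M{\left(u,-12 \right)} \left(-102\right) + 52 = \left(1 - 12 - 12\right)^{3} \left(-102\right) + 52 = \left(-23\right)^{3} \left(-102\right) + 52 = \left(-12167\right) \left(-102\right) + 52 = 1241034 + 52 = 1241086$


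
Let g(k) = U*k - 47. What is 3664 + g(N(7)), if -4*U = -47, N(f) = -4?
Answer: 3570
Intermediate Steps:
U = 47/4 (U = -1/4*(-47) = 47/4 ≈ 11.750)
g(k) = -47 + 47*k/4 (g(k) = 47*k/4 - 47 = -47 + 47*k/4)
3664 + g(N(7)) = 3664 + (-47 + (47/4)*(-4)) = 3664 + (-47 - 47) = 3664 - 94 = 3570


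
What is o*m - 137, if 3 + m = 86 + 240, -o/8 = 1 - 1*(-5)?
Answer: -15641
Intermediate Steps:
o = -48 (o = -8*(1 - 1*(-5)) = -8*(1 + 5) = -8*6 = -48)
m = 323 (m = -3 + (86 + 240) = -3 + 326 = 323)
o*m - 137 = -48*323 - 137 = -15504 - 137 = -15641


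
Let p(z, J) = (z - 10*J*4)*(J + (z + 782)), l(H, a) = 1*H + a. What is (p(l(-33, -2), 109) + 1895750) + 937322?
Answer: -929048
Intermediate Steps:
l(H, a) = H + a
p(z, J) = (z - 40*J)*(782 + J + z) (p(z, J) = (z - 40*J)*(J + (782 + z)) = (z - 40*J)*(782 + J + z))
(p(l(-33, -2), 109) + 1895750) + 937322 = (((-33 - 2)² - 31280*109 - 40*109² + 782*(-33 - 2) - 39*109*(-33 - 2)) + 1895750) + 937322 = (((-35)² - 3409520 - 40*11881 + 782*(-35) - 39*109*(-35)) + 1895750) + 937322 = ((1225 - 3409520 - 475240 - 27370 + 148785) + 1895750) + 937322 = (-3762120 + 1895750) + 937322 = -1866370 + 937322 = -929048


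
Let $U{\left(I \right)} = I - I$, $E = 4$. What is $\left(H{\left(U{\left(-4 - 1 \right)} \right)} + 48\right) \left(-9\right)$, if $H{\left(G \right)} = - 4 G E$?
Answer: $-432$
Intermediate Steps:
$U{\left(I \right)} = 0$
$H{\left(G \right)} = - 16 G$ ($H{\left(G \right)} = - 4 G 4 = - 16 G$)
$\left(H{\left(U{\left(-4 - 1 \right)} \right)} + 48\right) \left(-9\right) = \left(\left(-16\right) 0 + 48\right) \left(-9\right) = \left(0 + 48\right) \left(-9\right) = 48 \left(-9\right) = -432$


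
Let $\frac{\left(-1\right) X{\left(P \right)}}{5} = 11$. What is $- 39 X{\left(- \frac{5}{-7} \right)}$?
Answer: $2145$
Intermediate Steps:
$X{\left(P \right)} = -55$ ($X{\left(P \right)} = \left(-5\right) 11 = -55$)
$- 39 X{\left(- \frac{5}{-7} \right)} = \left(-39\right) \left(-55\right) = 2145$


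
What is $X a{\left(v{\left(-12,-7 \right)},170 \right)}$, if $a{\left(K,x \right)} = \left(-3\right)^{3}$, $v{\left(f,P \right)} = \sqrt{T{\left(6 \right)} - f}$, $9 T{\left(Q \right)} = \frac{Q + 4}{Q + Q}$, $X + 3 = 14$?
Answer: $-297$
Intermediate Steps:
$X = 11$ ($X = -3 + 14 = 11$)
$T{\left(Q \right)} = \frac{4 + Q}{18 Q}$ ($T{\left(Q \right)} = \frac{\left(Q + 4\right) \frac{1}{Q + Q}}{9} = \frac{\left(4 + Q\right) \frac{1}{2 Q}}{9} = \frac{\frac{1}{2} \frac{1}{Q} \left(4 + Q\right)}{9} = \frac{4 + Q}{18 Q}$)
$v{\left(f,P \right)} = \sqrt{\frac{5}{54} - f}$ ($v{\left(f,P \right)} = \sqrt{\frac{4 + 6}{18 \cdot 6} - f} = \sqrt{\frac{1}{18} \cdot \frac{1}{6} \cdot 10 - f} = \sqrt{\frac{5}{54} - f}$)
$a{\left(K,x \right)} = -27$
$X a{\left(v{\left(-12,-7 \right)},170 \right)} = 11 \left(-27\right) = -297$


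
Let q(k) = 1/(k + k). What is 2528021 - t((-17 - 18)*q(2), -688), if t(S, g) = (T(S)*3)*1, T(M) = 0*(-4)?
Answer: 2528021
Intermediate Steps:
T(M) = 0
q(k) = 1/(2*k)
t(S, g) = 0 (t(S, g) = (0*3)*1 = 0*1 = 0)
2528021 - t((-17 - 18)*q(2), -688) = 2528021 - 1*0 = 2528021 + 0 = 2528021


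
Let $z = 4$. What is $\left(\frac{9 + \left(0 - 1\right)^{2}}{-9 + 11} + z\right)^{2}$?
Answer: $81$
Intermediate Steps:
$\left(\frac{9 + \left(0 - 1\right)^{2}}{-9 + 11} + z\right)^{2} = \left(\frac{9 + \left(0 - 1\right)^{2}}{-9 + 11} + 4\right)^{2} = \left(\frac{9 + \left(-1\right)^{2}}{2} + 4\right)^{2} = \left(\left(9 + 1\right) \frac{1}{2} + 4\right)^{2} = \left(10 \cdot \frac{1}{2} + 4\right)^{2} = \left(5 + 4\right)^{2} = 9^{2} = 81$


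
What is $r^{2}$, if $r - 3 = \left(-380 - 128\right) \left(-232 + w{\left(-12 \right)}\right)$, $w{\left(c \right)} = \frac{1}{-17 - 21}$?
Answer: $\frac{5015696180625}{361} \approx 1.3894 \cdot 10^{10}$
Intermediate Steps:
$w{\left(c \right)} = - \frac{1}{38}$ ($w{\left(c \right)} = \frac{1}{-38} = - \frac{1}{38}$)
$r = \frac{2239575}{19}$ ($r = 3 + \left(-380 - 128\right) \left(-232 - \frac{1}{38}\right) = 3 - - \frac{2239518}{19} = 3 + \frac{2239518}{19} = \frac{2239575}{19} \approx 1.1787 \cdot 10^{5}$)
$r^{2} = \left(\frac{2239575}{19}\right)^{2} = \frac{5015696180625}{361}$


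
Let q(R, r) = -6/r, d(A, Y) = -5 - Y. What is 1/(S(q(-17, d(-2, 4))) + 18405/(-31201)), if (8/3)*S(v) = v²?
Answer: -187206/79229 ≈ -2.3628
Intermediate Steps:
S(v) = 3*v²/8
1/(S(q(-17, d(-2, 4))) + 18405/(-31201)) = 1/(3*(-6/(-5 - 1*4))²/8 + 18405/(-31201)) = 1/(3*(-6/(-5 - 4))²/8 + 18405*(-1/31201)) = 1/(3*(-6/(-9))²/8 - 18405/31201) = 1/(3*(-6*(-⅑))²/8 - 18405/31201) = 1/(3*(⅔)²/8 - 18405/31201) = 1/((3/8)*(4/9) - 18405/31201) = 1/(⅙ - 18405/31201) = 1/(-79229/187206) = -187206/79229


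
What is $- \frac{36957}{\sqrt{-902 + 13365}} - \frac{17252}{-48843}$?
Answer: $\frac{17252}{48843} - \frac{36957 \sqrt{103}}{1133} \approx -330.69$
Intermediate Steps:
$- \frac{36957}{\sqrt{-902 + 13365}} - \frac{17252}{-48843} = - \frac{36957}{\sqrt{12463}} - - \frac{17252}{48843} = - \frac{36957}{11 \sqrt{103}} + \frac{17252}{48843} = - 36957 \frac{\sqrt{103}}{1133} + \frac{17252}{48843} = - \frac{36957 \sqrt{103}}{1133} + \frac{17252}{48843} = \frac{17252}{48843} - \frac{36957 \sqrt{103}}{1133}$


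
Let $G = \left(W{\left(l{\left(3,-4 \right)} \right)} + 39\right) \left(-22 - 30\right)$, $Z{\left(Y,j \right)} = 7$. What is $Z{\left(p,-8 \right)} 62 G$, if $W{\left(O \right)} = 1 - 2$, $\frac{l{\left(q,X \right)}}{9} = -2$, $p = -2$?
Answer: $-857584$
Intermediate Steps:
$l{\left(q,X \right)} = -18$ ($l{\left(q,X \right)} = 9 \left(-2\right) = -18$)
$W{\left(O \right)} = -1$
$G = -1976$ ($G = \left(-1 + 39\right) \left(-22 - 30\right) = 38 \left(-52\right) = -1976$)
$Z{\left(p,-8 \right)} 62 G = 7 \cdot 62 \left(-1976\right) = 434 \left(-1976\right) = -857584$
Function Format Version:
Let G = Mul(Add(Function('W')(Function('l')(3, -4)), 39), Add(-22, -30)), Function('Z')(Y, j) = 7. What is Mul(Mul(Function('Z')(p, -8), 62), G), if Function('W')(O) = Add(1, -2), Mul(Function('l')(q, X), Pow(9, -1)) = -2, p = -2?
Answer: -857584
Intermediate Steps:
Function('l')(q, X) = -18 (Function('l')(q, X) = Mul(9, -2) = -18)
Function('W')(O) = -1
G = -1976 (G = Mul(Add(-1, 39), Add(-22, -30)) = Mul(38, -52) = -1976)
Mul(Mul(Function('Z')(p, -8), 62), G) = Mul(Mul(7, 62), -1976) = Mul(434, -1976) = -857584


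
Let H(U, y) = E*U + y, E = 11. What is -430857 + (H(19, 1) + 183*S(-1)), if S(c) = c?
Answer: -430830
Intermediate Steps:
H(U, y) = y + 11*U (H(U, y) = 11*U + y = y + 11*U)
-430857 + (H(19, 1) + 183*S(-1)) = -430857 + ((1 + 11*19) + 183*(-1)) = -430857 + ((1 + 209) - 183) = -430857 + (210 - 183) = -430857 + 27 = -430830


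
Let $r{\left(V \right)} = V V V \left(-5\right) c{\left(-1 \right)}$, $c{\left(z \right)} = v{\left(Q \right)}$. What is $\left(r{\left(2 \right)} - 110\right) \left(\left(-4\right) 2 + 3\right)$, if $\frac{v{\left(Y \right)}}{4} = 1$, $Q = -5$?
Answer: $1350$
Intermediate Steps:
$v{\left(Y \right)} = 4$ ($v{\left(Y \right)} = 4 \cdot 1 = 4$)
$c{\left(z \right)} = 4$
$r{\left(V \right)} = - 20 V^{3}$ ($r{\left(V \right)} = V V V \left(-5\right) 4 = V V^{2} \left(-5\right) 4 = V \left(- 5 V^{2}\right) 4 = - 5 V^{3} \cdot 4 = - 20 V^{3}$)
$\left(r{\left(2 \right)} - 110\right) \left(\left(-4\right) 2 + 3\right) = \left(- 20 \cdot 2^{3} - 110\right) \left(\left(-4\right) 2 + 3\right) = \left(\left(-20\right) 8 - 110\right) \left(-8 + 3\right) = \left(-160 - 110\right) \left(-5\right) = \left(-270\right) \left(-5\right) = 1350$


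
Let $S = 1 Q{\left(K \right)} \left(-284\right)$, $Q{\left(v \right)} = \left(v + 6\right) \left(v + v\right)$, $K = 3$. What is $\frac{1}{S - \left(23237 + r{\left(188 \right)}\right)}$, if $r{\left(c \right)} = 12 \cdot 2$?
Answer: $- \frac{1}{38597} \approx -2.5909 \cdot 10^{-5}$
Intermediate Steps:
$Q{\left(v \right)} = 2 v \left(6 + v\right)$ ($Q{\left(v \right)} = \left(6 + v\right) 2 v = 2 v \left(6 + v\right)$)
$r{\left(c \right)} = 24$
$S = -15336$ ($S = 1 \cdot 2 \cdot 3 \left(6 + 3\right) \left(-284\right) = 1 \cdot 2 \cdot 3 \cdot 9 \left(-284\right) = 1 \cdot 54 \left(-284\right) = 54 \left(-284\right) = -15336$)
$\frac{1}{S - \left(23237 + r{\left(188 \right)}\right)} = \frac{1}{-15336 - 23261} = \frac{1}{-38597} = - \frac{1}{38597}$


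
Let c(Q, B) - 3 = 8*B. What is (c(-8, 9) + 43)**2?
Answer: 13924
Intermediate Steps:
c(Q, B) = 3 + 8*B
(c(-8, 9) + 43)**2 = ((3 + 8*9) + 43)**2 = ((3 + 72) + 43)**2 = (75 + 43)**2 = 118**2 = 13924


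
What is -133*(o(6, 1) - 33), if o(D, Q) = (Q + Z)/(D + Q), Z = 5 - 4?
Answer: 4351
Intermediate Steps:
Z = 1
o(D, Q) = (1 + Q)/(D + Q) (o(D, Q) = (Q + 1)/(D + Q) = (1 + Q)/(D + Q))
-133*(o(6, 1) - 33) = -133*((1 + 1)/(6 + 1) - 33) = -133*(2/7 - 33) = -133*(-229/7) = 4351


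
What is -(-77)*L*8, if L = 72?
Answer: 44352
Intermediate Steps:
-(-77)*L*8 = -(-77)*72*8 = -77*(-72)*8 = 5544*8 = 44352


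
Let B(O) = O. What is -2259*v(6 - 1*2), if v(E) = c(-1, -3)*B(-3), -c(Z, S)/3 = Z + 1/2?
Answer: 20331/2 ≈ 10166.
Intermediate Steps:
c(Z, S) = -3/2 - 3*Z (c(Z, S) = -3*(Z + 1/2) = -3*(Z + ½) = -3*(½ + Z) = -3/2 - 3*Z)
v(E) = -9/2 (v(E) = (-3/2 - 3*(-1))*(-3) = (-3/2 + 3)*(-3) = (3/2)*(-3) = -9/2)
-2259*v(6 - 1*2) = -2259*(-9/2) = 20331/2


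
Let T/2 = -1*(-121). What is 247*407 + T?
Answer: 100771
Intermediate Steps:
T = 242 (T = 2*(-1*(-121)) = 2*121 = 242)
247*407 + T = 247*407 + 242 = 100529 + 242 = 100771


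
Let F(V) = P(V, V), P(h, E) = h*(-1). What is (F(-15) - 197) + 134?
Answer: -48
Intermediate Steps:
P(h, E) = -h
F(V) = -V
(F(-15) - 197) + 134 = (-1*(-15) - 197) + 134 = (15 - 197) + 134 = -182 + 134 = -48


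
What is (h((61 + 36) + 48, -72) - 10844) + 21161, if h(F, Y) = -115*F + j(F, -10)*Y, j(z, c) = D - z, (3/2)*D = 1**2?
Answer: 4034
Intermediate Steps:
D = 2/3 (D = (2/3)*1**2 = (2/3)*1 = 2/3 ≈ 0.66667)
j(z, c) = 2/3 - z
h(F, Y) = -115*F + Y*(2/3 - F) (h(F, Y) = -115*F + (2/3 - F)*Y = -115*F + Y*(2/3 - F))
(h((61 + 36) + 48, -72) - 10844) + 21161 = ((-115*((61 + 36) + 48) + (2/3)*(-72) - 1*((61 + 36) + 48)*(-72)) - 10844) + 21161 = ((-115*(97 + 48) - 48 - 1*(97 + 48)*(-72)) - 10844) + 21161 = ((-115*145 - 48 - 1*145*(-72)) - 10844) + 21161 = ((-16675 - 48 + 10440) - 10844) + 21161 = (-6283 - 10844) + 21161 = -17127 + 21161 = 4034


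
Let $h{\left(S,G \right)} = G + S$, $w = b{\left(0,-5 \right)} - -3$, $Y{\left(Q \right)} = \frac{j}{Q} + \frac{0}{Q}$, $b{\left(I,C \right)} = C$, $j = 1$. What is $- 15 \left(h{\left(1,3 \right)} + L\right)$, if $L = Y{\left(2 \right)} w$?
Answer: $-45$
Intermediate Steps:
$Y{\left(Q \right)} = \frac{1}{Q}$ ($Y{\left(Q \right)} = 1 \frac{1}{Q} + \frac{0}{Q} = \frac{1}{Q} + 0 = \frac{1}{Q}$)
$w = -2$ ($w = -5 - -3 = -5 + 3 = -2$)
$L = -1$ ($L = \frac{1}{2} \left(-2\right) = -1$)
$- 15 \left(h{\left(1,3 \right)} + L\right) = - 15 \left(\left(3 + 1\right) - 1\right) = - 15 \left(4 - 1\right) = \left(-15\right) 3 = -45$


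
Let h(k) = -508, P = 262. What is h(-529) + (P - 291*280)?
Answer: -81726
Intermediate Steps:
h(-529) + (P - 291*280) = -508 + (262 - 291*280) = -508 + (262 - 81480) = -508 - 81218 = -81726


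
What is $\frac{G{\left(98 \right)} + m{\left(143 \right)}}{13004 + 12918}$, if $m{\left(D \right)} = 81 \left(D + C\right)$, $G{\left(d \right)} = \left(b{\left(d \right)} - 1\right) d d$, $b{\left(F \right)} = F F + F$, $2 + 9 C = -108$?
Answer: $\frac{93178997}{25922} \approx 3594.6$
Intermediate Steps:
$C = - \frac{110}{9}$ ($C = - \frac{2}{9} + \frac{1}{9} \left(-108\right) = - \frac{2}{9} - 12 = - \frac{110}{9} \approx -12.222$)
$b{\left(F \right)} = F + F^{2}$ ($b{\left(F \right)} = F^{2} + F = F + F^{2}$)
$G{\left(d \right)} = d^{2} \left(-1 + d \left(1 + d\right)\right)$ ($G{\left(d \right)} = \left(d \left(1 + d\right) - 1\right) d d = \left(-1 + d \left(1 + d\right)\right) d^{2} = d^{2} \left(-1 + d \left(1 + d\right)\right)$)
$m{\left(D \right)} = -990 + 81 D$ ($m{\left(D \right)} = 81 \left(D - \frac{110}{9}\right) = 81 \left(- \frac{110}{9} + D\right) = -990 + 81 D$)
$\frac{G{\left(98 \right)} + m{\left(143 \right)}}{13004 + 12918} = \frac{98^{2} \left(-1 + 98 \left(1 + 98\right)\right) + \left(-990 + 81 \cdot 143\right)}{13004 + 12918} = \frac{9604 \left(-1 + 98 \cdot 99\right) + \left(-990 + 11583\right)}{25922} = \left(9604 \left(-1 + 9702\right) + 10593\right) \frac{1}{25922} = \left(9604 \cdot 9701 + 10593\right) \frac{1}{25922} = \left(93168404 + 10593\right) \frac{1}{25922} = 93178997 \cdot \frac{1}{25922} = \frac{93178997}{25922}$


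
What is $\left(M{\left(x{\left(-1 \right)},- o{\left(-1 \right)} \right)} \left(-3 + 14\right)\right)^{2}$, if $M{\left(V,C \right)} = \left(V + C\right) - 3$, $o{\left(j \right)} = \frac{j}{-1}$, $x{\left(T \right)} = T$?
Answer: $3025$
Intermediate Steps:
$o{\left(j \right)} = - j$ ($o{\left(j \right)} = j \left(-1\right) = - j$)
$M{\left(V,C \right)} = -3 + C + V$ ($M{\left(V,C \right)} = \left(C + V\right) - 3 = -3 + C + V$)
$\left(M{\left(x{\left(-1 \right)},- o{\left(-1 \right)} \right)} \left(-3 + 14\right)\right)^{2} = \left(\left(-3 - \left(-1\right) \left(-1\right) - 1\right) \left(-3 + 14\right)\right)^{2} = \left(\left(-3 - 1 - 1\right) 11\right)^{2} = \left(\left(-5\right) 11\right)^{2} = \left(-55\right)^{2} = 3025$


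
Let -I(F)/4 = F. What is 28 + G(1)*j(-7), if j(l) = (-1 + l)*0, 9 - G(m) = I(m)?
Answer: 28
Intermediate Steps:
I(F) = -4*F
G(m) = 9 + 4*m (G(m) = 9 - (-4)*m = 9 + 4*m)
j(l) = 0
28 + G(1)*j(-7) = 28 + (9 + 4*1)*0 = 28 + (9 + 4)*0 = 28 + 13*0 = 28 + 0 = 28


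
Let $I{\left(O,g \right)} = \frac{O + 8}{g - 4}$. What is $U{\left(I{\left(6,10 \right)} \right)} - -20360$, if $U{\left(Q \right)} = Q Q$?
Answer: $\frac{183289}{9} \approx 20365.0$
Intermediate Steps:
$I{\left(O,g \right)} = \frac{8 + O}{-4 + g}$
$U{\left(Q \right)} = Q^{2}$
$U{\left(I{\left(6,10 \right)} \right)} - -20360 = \left(\frac{8 + 6}{-4 + 10}\right)^{2} - -20360 = \left(\frac{1}{6} \cdot 14\right)^{2} + 20360 = \left(\frac{7}{3}\right)^{2} + 20360 = \frac{49}{9} + 20360 = \frac{183289}{9}$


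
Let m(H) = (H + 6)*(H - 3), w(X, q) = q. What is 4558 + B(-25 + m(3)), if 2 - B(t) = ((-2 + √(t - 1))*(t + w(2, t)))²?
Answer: 59560 + 10000*I*√26 ≈ 59560.0 + 50990.0*I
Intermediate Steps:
m(H) = (-3 + H)*(6 + H) (m(H) = (6 + H)*(-3 + H) = (-3 + H)*(6 + H))
B(t) = 2 - 4*t²*(-2 + √(-1 + t))² (B(t) = 2 - ((-2 + √(t - 1))*(t + t))² = 2 - ((-2 + √(-1 + t))*(2*t))² = 2 - (2*t*(-2 + √(-1 + t)))² = 2 - 4*t²*(-2 + √(-1 + t))²)
4558 + B(-25 + m(3)) = 4558 + (2 - 4*(-25 + (-18 + 3² + 3*3))²*(-2 + √(-1 + (-25 + (-18 + 3² + 3*3))))²) = 4558 + (2 - 4*(-25 + (-18 + 9 + 9))²*(-2 + √(-1 + (-25 + (-18 + 9 + 9))))²) = 4558 + (2 - 4*(-25 + 0)²*(-2 + √(-1 + (-25 + 0)))²) = 4558 + (2 - 4*(-25)²*(-2 + √(-1 - 25))²) = 4558 + (2 - 4*625*(-2 + √(-26))²) = 4558 + (2 - 4*625*(-2 + I*√26)²) = 4558 + (2 - 2500*(-2 + I*√26)²) = 4560 - 2500*(-2 + I*√26)²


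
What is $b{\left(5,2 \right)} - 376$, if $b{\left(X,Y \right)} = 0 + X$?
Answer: $-371$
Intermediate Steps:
$b{\left(X,Y \right)} = X$
$b{\left(5,2 \right)} - 376 = 5 - 376 = -371$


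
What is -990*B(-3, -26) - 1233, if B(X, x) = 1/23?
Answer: -29349/23 ≈ -1276.0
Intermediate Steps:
B(X, x) = 1/23
-990*B(-3, -26) - 1233 = -990*1/23 - 1233 = -990/23 - 1233 = -29349/23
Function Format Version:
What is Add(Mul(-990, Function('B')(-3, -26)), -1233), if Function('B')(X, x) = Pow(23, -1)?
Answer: Rational(-29349, 23) ≈ -1276.0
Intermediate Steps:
Function('B')(X, x) = Rational(1, 23)
Add(Mul(-990, Function('B')(-3, -26)), -1233) = Add(Mul(-990, Rational(1, 23)), -1233) = Add(Rational(-990, 23), -1233) = Rational(-29349, 23)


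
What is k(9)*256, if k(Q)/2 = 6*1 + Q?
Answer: 7680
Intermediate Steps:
k(Q) = 12 + 2*Q (k(Q) = 2*(6*1 + Q) = 2*(6 + Q) = 12 + 2*Q)
k(9)*256 = (12 + 2*9)*256 = (12 + 18)*256 = 30*256 = 7680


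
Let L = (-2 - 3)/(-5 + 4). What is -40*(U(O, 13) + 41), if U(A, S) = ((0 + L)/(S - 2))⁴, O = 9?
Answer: -24036240/14641 ≈ -1641.7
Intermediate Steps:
L = 5 (L = -5/(-1) = -5*(-1) = 5)
U(A, S) = 625/(-2 + S)⁴ (U(A, S) = ((0 + 5)/(S - 2))⁴ = (5/(-2 + S))⁴ = 625/(-2 + S)⁴)
-40*(U(O, 13) + 41) = -40*(625/(-2 + 13)⁴ + 41) = -40*(625/11⁴ + 41) = -40*(625*(1/14641) + 41) = -40*(625/14641 + 41) = -40*600906/14641 = -24036240/14641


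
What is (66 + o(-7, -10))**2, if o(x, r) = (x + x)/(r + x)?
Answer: 1290496/289 ≈ 4465.4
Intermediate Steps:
o(x, r) = 2*x/(r + x) (o(x, r) = (2*x)/(r + x) = 2*x/(r + x))
(66 + o(-7, -10))**2 = (66 + 2*(-7)/(-10 - 7))**2 = (66 + 2*(-7)/(-17))**2 = (66 + 2*(-7)*(-1/17))**2 = (66 + 14/17)**2 = (1136/17)**2 = 1290496/289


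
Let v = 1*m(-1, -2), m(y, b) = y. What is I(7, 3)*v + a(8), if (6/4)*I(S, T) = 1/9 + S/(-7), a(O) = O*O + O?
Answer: 1960/27 ≈ 72.593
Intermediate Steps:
a(O) = O + O² (a(O) = O² + O = O + O²)
v = -1 (v = 1*(-1) = -1)
I(S, T) = 2/27 - 2*S/21 (I(S, T) = 2*(1/9 + S/(-7))/3 = 2*(1*(⅑) + S*(-⅐))/3 = 2*(⅑ - S/7)/3 = 2/27 - 2*S/21)
I(7, 3)*v + a(8) = (2/27 - 2/21*7)*(-1) + 8*(1 + 8) = (2/27 - ⅔)*(-1) + 8*9 = -16/27*(-1) + 72 = 16/27 + 72 = 1960/27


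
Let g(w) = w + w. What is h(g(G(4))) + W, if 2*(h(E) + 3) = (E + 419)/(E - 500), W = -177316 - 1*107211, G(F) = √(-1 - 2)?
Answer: -17784004776/62503 - 919*I*√3/250012 ≈ -2.8453e+5 - 0.0063667*I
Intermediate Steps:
G(F) = I*√3 (G(F) = √(-3) = I*√3)
g(w) = 2*w
W = -284527 (W = -177316 - 107211 = -284527)
h(E) = -3 + (419 + E)/(2*(-500 + E)) (h(E) = -3 + ((E + 419)/(E - 500))/2 = -3 + ((419 + E)/(-500 + E))/2 = -3 + (419 + E)/(2*(-500 + E)))
h(g(G(4))) + W = (3419 - 10*I*√3)/(2*(-500 + 2*(I*√3))) - 284527 = (3419 - 10*I*√3)/(2*(-500 + 2*I*√3)) - 284527 = -284527 + (3419 - 10*I*√3)/(2*(-500 + 2*I*√3))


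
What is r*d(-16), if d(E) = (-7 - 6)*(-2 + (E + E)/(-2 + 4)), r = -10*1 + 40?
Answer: 7020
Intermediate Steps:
r = 30 (r = -10 + 40 = 30)
d(E) = 26 - 13*E (d(E) = -13*(-2 + (2*E)/2) = -13*(-2 + (2*E)*(½)) = -13*(-2 + E) = 26 - 13*E)
r*d(-16) = 30*(26 - 13*(-16)) = 30*(26 + 208) = 30*234 = 7020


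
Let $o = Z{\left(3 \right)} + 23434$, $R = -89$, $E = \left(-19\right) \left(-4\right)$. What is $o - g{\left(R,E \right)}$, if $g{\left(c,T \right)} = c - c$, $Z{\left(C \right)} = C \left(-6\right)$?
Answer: $23416$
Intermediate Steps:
$Z{\left(C \right)} = - 6 C$
$E = 76$
$g{\left(c,T \right)} = 0$
$o = 23416$ ($o = \left(-6\right) 3 + 23434 = -18 + 23434 = 23416$)
$o - g{\left(R,E \right)} = 23416 - 0 = 23416 + 0 = 23416$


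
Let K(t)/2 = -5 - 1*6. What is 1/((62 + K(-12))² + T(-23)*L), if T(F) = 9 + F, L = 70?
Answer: 1/620 ≈ 0.0016129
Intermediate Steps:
K(t) = -22 (K(t) = 2*(-5 - 1*6) = 2*(-5 - 6) = 2*(-11) = -22)
1/((62 + K(-12))² + T(-23)*L) = 1/((62 - 22)² + (9 - 23)*70) = 1/(40² - 14*70) = 1/(1600 - 980) = 1/620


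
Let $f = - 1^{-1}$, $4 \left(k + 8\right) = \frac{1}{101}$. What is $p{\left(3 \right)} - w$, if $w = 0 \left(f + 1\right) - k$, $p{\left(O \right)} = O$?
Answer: $- \frac{2019}{404} \approx -4.9975$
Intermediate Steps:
$k = - \frac{3231}{404}$ ($k = -8 + \frac{1}{4 \cdot 101} = -8 + \frac{1}{4} \cdot \frac{1}{101} = -8 + \frac{1}{404} = - \frac{3231}{404} \approx -7.9975$)
$f = -1$ ($f = \left(-1\right) 1 = -1$)
$w = \frac{3231}{404}$ ($w = 0 \left(-1 + 1\right) - - \frac{3231}{404} = 0 \cdot 0 + \frac{3231}{404} = 0 + \frac{3231}{404} = \frac{3231}{404} \approx 7.9975$)
$p{\left(3 \right)} - w = 3 - \frac{3231}{404} = - \frac{2019}{404}$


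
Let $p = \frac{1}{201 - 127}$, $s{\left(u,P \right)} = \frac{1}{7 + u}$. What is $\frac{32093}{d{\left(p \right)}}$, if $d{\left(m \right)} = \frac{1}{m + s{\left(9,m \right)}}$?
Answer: $\frac{1444185}{592} \approx 2439.5$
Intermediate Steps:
$p = \frac{1}{74} \approx 0.013514$
$d{\left(m \right)} = \frac{1}{\frac{1}{16} + m}$ ($d{\left(m \right)} = \frac{1}{m + \frac{1}{7 + 9}} = \frac{1}{m + \frac{1}{16}} = \frac{1}{\frac{1}{16} + m}$)
$\frac{32093}{d{\left(p \right)}} = \frac{32093}{16 \frac{1}{1 + 16 \cdot \frac{1}{74}}} = \frac{32093}{16 \frac{1}{1 + \frac{8}{37}}} = \frac{32093}{16 \frac{1}{\frac{45}{37}}} = \frac{32093}{16 \cdot \frac{37}{45}} = \frac{32093}{\frac{592}{45}} = 32093 \cdot \frac{45}{592} = \frac{1444185}{592}$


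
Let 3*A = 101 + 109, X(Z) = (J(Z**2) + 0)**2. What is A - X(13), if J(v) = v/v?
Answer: 69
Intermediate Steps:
J(v) = 1
X(Z) = 1 (X(Z) = (1 + 0)**2 = 1**2 = 1)
A = 70 (A = (101 + 109)/3 = (1/3)*210 = 70)
A - X(13) = 70 - 1*1 = 70 - 1 = 69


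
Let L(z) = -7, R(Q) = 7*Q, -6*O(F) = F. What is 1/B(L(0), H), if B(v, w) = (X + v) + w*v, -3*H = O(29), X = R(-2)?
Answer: -18/581 ≈ -0.030981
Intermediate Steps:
O(F) = -F/6
X = -14 (X = 7*(-2) = -14)
H = 29/18 (H = -(-1)*29/18 = -1/3*(-29/6) = 29/18 ≈ 1.6111)
B(v, w) = -14 + v + v*w (B(v, w) = (-14 + v) + w*v = (-14 + v) + v*w = -14 + v + v*w)
1/B(L(0), H) = 1/(-14 - 7 - 7*29/18) = 1/(-14 - 7 - 203/18) = 1/(-581/18) = -18/581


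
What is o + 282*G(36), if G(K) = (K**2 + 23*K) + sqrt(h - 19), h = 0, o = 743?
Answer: 599711 + 282*I*sqrt(19) ≈ 5.9971e+5 + 1229.2*I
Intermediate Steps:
G(K) = K**2 + 23*K + I*sqrt(19) (G(K) = (K**2 + 23*K) + sqrt(0 - 19) = (K**2 + 23*K) + sqrt(-19) = (K**2 + 23*K) + I*sqrt(19) = K**2 + 23*K + I*sqrt(19))
o + 282*G(36) = 743 + 282*(36**2 + 23*36 + I*sqrt(19)) = 743 + 282*(1296 + 828 + I*sqrt(19)) = 743 + 282*(2124 + I*sqrt(19)) = 743 + (598968 + 282*I*sqrt(19)) = 599711 + 282*I*sqrt(19)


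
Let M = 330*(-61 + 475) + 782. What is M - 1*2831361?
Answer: -2693959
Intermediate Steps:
M = 137402 (M = 330*414 + 782 = 136620 + 782 = 137402)
M - 1*2831361 = 137402 - 1*2831361 = 137402 - 2831361 = -2693959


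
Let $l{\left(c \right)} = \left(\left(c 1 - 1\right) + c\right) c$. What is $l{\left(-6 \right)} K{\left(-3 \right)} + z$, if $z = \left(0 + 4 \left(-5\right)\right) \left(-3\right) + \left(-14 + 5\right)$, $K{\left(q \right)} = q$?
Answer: $-183$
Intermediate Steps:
$l{\left(c \right)} = c \left(-1 + 2 c\right)$ ($l{\left(c \right)} = \left(\left(c - 1\right) + c\right) c = \left(\left(-1 + c\right) + c\right) c = \left(-1 + 2 c\right) c = c \left(-1 + 2 c\right)$)
$z = 51$ ($z = \left(0 - 20\right) \left(-3\right) - 9 = \left(-20\right) \left(-3\right) - 9 = 60 - 9 = 51$)
$l{\left(-6 \right)} K{\left(-3 \right)} + z = - 6 \left(-1 + 2 \left(-6\right)\right) \left(-3\right) + 51 = - 6 \left(-1 - 12\right) \left(-3\right) + 51 = \left(-6\right) \left(-13\right) \left(-3\right) + 51 = 78 \left(-3\right) + 51 = -234 + 51 = -183$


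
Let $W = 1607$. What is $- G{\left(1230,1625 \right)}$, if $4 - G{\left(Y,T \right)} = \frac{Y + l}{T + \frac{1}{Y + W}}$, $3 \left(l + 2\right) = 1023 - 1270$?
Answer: $- \frac{45570743}{13830378} \approx -3.295$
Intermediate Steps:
$l = - \frac{253}{3}$ ($l = -2 + \frac{1023 - 1270}{3} = -2 + \frac{1}{3} \left(-247\right) = -2 - \frac{247}{3} = - \frac{253}{3} \approx -84.333$)
$G{\left(Y,T \right)} = 4 - \frac{- \frac{253}{3} + Y}{T + \frac{1}{1607 + Y}}$ ($G{\left(Y,T \right)} = 4 - \frac{Y - \frac{253}{3}}{T + \frac{1}{Y + 1607}} = 4 - \frac{- \frac{253}{3} + Y}{T + \frac{1}{1607 + Y}}$)
$- G{\left(1230,1625 \right)} = - \frac{406583 - 5618640 - 3 \cdot 1230^{2} + 19284 \cdot 1625 + 12 \cdot 1625 \cdot 1230}{3 \left(1 + 1607 \cdot 1625 + 1625 \cdot 1230\right)} = - \frac{406583 - 5618640 - 4538700 + 31336500 + 23985000}{3 \left(1 + 2611375 + 1998750\right)} = - \frac{406583 - 5618640 - 4538700 + 31336500 + 23985000}{3 \cdot 4610126} = - \frac{45570743}{3 \cdot 4610126} = \left(-1\right) \frac{45570743}{13830378} = - \frac{45570743}{13830378}$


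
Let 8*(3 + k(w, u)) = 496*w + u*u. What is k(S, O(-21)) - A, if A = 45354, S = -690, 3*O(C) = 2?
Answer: -1586465/18 ≈ -88137.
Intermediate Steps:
O(C) = ⅔ (O(C) = (⅓)*2 = ⅔)
k(w, u) = -3 + 62*w + u²/8 (k(w, u) = -3 + (496*w + u*u)/8 = -3 + (496*w + u²)/8 = -3 + (u² + 496*w)/8 = -3 + (62*w + u²/8) = -3 + 62*w + u²/8)
k(S, O(-21)) - A = (-3 + 62*(-690) + (⅔)²/8) - 1*45354 = (-3 - 42780 + (⅛)*(4/9)) - 45354 = (-3 - 42780 + 1/18) - 45354 = -770093/18 - 45354 = -1586465/18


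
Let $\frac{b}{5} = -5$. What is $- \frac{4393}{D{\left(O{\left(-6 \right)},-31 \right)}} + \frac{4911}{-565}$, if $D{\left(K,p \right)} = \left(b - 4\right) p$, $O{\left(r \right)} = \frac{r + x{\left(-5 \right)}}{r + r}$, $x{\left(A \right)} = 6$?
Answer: $- \frac{6897034}{507935} \approx -13.579$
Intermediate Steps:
$b = -25$ ($b = 5 \left(-5\right) = -25$)
$O{\left(r \right)} = \frac{6 + r}{2 r}$ ($O{\left(r \right)} = \frac{r + 6}{r + r} = \frac{6 + r}{2 r}$)
$D{\left(K,p \right)} = - 29 p$ ($D{\left(K,p \right)} = \left(-25 - 4\right) p = - 29 p$)
$- \frac{4393}{D{\left(O{\left(-6 \right)},-31 \right)}} + \frac{4911}{-565} = - \frac{4393}{\left(-29\right) \left(-31\right)} + \frac{4911}{-565} = - \frac{4393}{899} + 4911 \left(- \frac{1}{565}\right) = \left(-4393\right) \frac{1}{899} - \frac{4911}{565} = - \frac{4393}{899} - \frac{4911}{565} = - \frac{6897034}{507935}$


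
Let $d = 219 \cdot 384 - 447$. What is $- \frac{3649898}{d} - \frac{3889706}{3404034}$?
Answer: $- \frac{2124957817621}{47457340011} \approx -44.776$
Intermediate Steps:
$d = 83649$ ($d = 84096 - 447 = 83649$)
$- \frac{3649898}{d} - \frac{3889706}{3404034} = - \frac{3649898}{83649} - \frac{3889706}{3404034} = \left(-3649898\right) \frac{1}{83649} - \frac{1944853}{1702017} = - \frac{3649898}{83649} - \frac{1944853}{1702017} = - \frac{2124957817621}{47457340011}$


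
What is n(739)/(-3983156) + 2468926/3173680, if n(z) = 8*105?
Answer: 1228931439907/1580157816760 ≈ 0.77773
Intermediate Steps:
n(z) = 840
n(739)/(-3983156) + 2468926/3173680 = 840/(-3983156) + 2468926/3173680 = 840*(-1/3983156) + 2468926*(1/3173680) = -210/995789 + 1234463/1586840 = 1228931439907/1580157816760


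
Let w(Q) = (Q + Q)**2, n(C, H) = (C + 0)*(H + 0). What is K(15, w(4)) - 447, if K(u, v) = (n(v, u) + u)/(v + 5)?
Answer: -9956/23 ≈ -432.87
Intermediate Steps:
n(C, H) = C*H
w(Q) = 4*Q**2 (w(Q) = (2*Q)**2 = 4*Q**2)
K(u, v) = (u + u*v)/(5 + v) (K(u, v) = (v*u + u)/(v + 5) = (u*v + u)/(5 + v) = (u + u*v)/(5 + v))
K(15, w(4)) - 447 = 15*(1 + 4*4**2)/(5 + 4*4**2) - 447 = 15*(1 + 4*16)/(5 + 4*16) - 447 = 15*(1 + 64)/(5 + 64) - 447 = 15*65/69 - 447 = 15*(1/69)*65 - 447 = 325/23 - 447 = -9956/23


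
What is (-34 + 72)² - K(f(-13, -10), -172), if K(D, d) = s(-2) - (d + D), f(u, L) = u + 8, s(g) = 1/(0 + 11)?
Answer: 13936/11 ≈ 1266.9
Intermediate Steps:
s(g) = 1/11
f(u, L) = 8 + u
K(D, d) = 1/11 - D - d (K(D, d) = 1/11 - (d + D) = 1/11 - (D + d) = 1/11 + (-D - d) = 1/11 - D - d)
(-34 + 72)² - K(f(-13, -10), -172) = (-34 + 72)² - (1/11 - (8 - 13) - 1*(-172)) = 38² - (1/11 - 1*(-5) + 172) = 1444 - (1/11 + 5 + 172) = 1444 - 1*1948/11 = 1444 - 1948/11 = 13936/11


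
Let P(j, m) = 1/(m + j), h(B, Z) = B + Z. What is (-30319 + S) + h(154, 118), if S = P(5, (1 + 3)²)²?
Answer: -13250726/441 ≈ -30047.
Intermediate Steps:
P(j, m) = 1/(j + m)
S = 1/441 (S = (1/(5 + (1 + 3)²))² = (1/(5 + 4²))² = (1/(5 + 16))² = (1/21)² = 1/441 ≈ 0.0022676)
(-30319 + S) + h(154, 118) = (-30319 + 1/441) + (154 + 118) = -13370678/441 + 272 = -13250726/441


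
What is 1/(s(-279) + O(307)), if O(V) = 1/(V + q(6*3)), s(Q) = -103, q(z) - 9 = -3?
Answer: -313/32238 ≈ -0.0097090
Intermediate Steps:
q(z) = 6 (q(z) = 9 - 3 = 6)
O(V) = 1/(6 + V) (O(V) = 1/(V + 6) = 1/(6 + V))
1/(s(-279) + O(307)) = 1/(-103 + 1/(6 + 307)) = 1/(-103 + 1/313) = 1/(-32238/313) = -313/32238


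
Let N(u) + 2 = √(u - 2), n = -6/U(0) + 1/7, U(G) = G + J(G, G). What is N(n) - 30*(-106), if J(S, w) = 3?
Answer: 3178 + 3*I*√21/7 ≈ 3178.0 + 1.964*I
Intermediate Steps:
U(G) = 3 + G (U(G) = G + 3 = 3 + G)
n = -13/7 (n = -6/(3 + 0) + 1/7 = -6/3 + 1*(⅐) = -6*⅓ + ⅐ = -2 + ⅐ = -13/7 ≈ -1.8571)
N(u) = -2 + √(-2 + u) (N(u) = -2 + √(u - 2) = -2 + √(-2 + u))
N(n) - 30*(-106) = (-2 + √(-2 - 13/7)) - 30*(-106) = (-2 + √(-27/7)) + 3180 = (-2 + 3*I*√21/7) + 3180 = 3178 + 3*I*√21/7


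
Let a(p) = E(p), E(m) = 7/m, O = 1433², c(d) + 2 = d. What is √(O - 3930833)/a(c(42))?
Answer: 2720*I*√406/7 ≈ 7829.5*I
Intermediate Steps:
c(d) = -2 + d
O = 2053489
a(p) = 7/p
√(O - 3930833)/a(c(42)) = √(2053489 - 3930833)/((7/(-2 + 42))) = √(-1877344)/((7/40)) = (68*I*√406)/((7*(1/40))) = (68*I*√406)/(7/40) = (68*I*√406)*(40/7) = 2720*I*√406/7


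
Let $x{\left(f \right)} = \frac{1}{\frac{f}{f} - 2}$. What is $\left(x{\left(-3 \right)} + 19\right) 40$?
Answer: $720$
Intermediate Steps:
$x{\left(f \right)} = -1$ ($x{\left(f \right)} = \frac{1}{1 - 2} = \frac{1}{-1} = -1$)
$\left(x{\left(-3 \right)} + 19\right) 40 = \left(-1 + 19\right) 40 = 18 \cdot 40 = 720$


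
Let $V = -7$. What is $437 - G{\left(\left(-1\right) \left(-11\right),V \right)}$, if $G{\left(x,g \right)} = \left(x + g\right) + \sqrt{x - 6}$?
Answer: $433 - \sqrt{5} \approx 430.76$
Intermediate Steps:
$G{\left(x,g \right)} = g + x + \sqrt{-6 + x}$ ($G{\left(x,g \right)} = \left(g + x\right) + \sqrt{-6 + x} = g + x + \sqrt{-6 + x}$)
$437 - G{\left(\left(-1\right) \left(-11\right),V \right)} = 437 - \left(-7 - -11 + \sqrt{-6 - -11}\right) = 437 - \left(-7 + 11 + \sqrt{-6 + 11}\right) = 437 - \left(-7 + 11 + \sqrt{5}\right) = 437 - \left(4 + \sqrt{5}\right) = 433 - \sqrt{5}$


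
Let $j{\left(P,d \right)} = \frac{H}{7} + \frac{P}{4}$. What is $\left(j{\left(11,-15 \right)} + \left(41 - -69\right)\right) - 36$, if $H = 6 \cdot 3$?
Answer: $\frac{2221}{28} \approx 79.321$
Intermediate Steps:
$H = 18$
$j{\left(P,d \right)} = \frac{18}{7} + \frac{P}{4}$
$\left(j{\left(11,-15 \right)} + \left(41 - -69\right)\right) - 36 = \left(\left(\frac{18}{7} + \frac{1}{4} \cdot 11\right) + \left(41 - -69\right)\right) - 36 = \left(\left(\frac{18}{7} + \frac{11}{4}\right) + \left(41 + 69\right)\right) - 36 = \left(\frac{149}{28} + 110\right) - 36 = \frac{3229}{28} - 36 = \frac{2221}{28}$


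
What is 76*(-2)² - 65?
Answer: 239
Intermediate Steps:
76*(-2)² - 65 = 76*4 - 65 = 304 - 65 = 239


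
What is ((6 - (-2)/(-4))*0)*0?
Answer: 0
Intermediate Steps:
((6 - (-2)/(-4))*0)*0 = ((6 - (-2)*(-1)/4)*0)*0 = ((6 - 1*½)*0)*0 = ((6 - ½)*0)*0 = ((11/2)*0)*0 = 0*0 = 0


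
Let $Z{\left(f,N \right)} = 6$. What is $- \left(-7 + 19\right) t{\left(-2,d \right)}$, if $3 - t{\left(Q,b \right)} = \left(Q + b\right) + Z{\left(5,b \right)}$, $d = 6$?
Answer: $84$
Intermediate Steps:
$t{\left(Q,b \right)} = -3 - Q - b$ ($t{\left(Q,b \right)} = 3 - \left(\left(Q + b\right) + 6\right) = 3 - \left(6 + Q + b\right) = -3 - Q - b$)
$- \left(-7 + 19\right) t{\left(-2,d \right)} = - \left(-7 + 19\right) \left(-3 - -2 - 6\right) = - 12 \left(-3 + 2 - 6\right) = - 12 \left(-7\right) = \left(-1\right) \left(-84\right) = 84$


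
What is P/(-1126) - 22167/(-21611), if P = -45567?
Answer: 1009708479/24333986 ≈ 41.494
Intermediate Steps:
P/(-1126) - 22167/(-21611) = -45567/(-1126) - 22167/(-21611) = -45567*(-1/1126) - 22167*(-1/21611) = 45567/1126 + 22167/21611 = 1009708479/24333986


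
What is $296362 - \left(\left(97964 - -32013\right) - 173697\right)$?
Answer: $340082$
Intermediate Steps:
$296362 - \left(\left(97964 - -32013\right) - 173697\right) = 296362 - \left(\left(97964 + 32013\right) - 173697\right) = 296362 - \left(129977 - 173697\right) = 296362 - -43720 = 296362 + 43720 = 340082$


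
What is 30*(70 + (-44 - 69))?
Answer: -1290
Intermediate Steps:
30*(70 + (-44 - 69)) = 30*(70 - 113) = 30*(-43) = -1290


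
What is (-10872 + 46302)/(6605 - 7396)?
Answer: -35430/791 ≈ -44.791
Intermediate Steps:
(-10872 + 46302)/(6605 - 7396) = 35430/(-791) = 35430*(-1/791) = -35430/791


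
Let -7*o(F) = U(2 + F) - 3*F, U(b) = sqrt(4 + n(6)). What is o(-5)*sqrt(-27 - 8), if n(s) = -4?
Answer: -15*I*sqrt(35)/7 ≈ -12.677*I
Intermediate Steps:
U(b) = 0 (U(b) = sqrt(4 - 4) = sqrt(0) = 0)
o(F) = 3*F/7 (o(F) = -(0 - 3*F)/7 = -(-3)*F/7 = 3*F/7)
o(-5)*sqrt(-27 - 8) = ((3/7)*(-5))*sqrt(-27 - 8) = -15*I*sqrt(35)/7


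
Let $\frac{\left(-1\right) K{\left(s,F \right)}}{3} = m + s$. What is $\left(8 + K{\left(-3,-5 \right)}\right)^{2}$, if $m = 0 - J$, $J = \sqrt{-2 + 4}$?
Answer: $307 + 102 \sqrt{2} \approx 451.25$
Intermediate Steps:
$J = \sqrt{2} \approx 1.4142$
$m = - \sqrt{2}$ ($m = 0 - \sqrt{2} = - \sqrt{2} \approx -1.4142$)
$K{\left(s,F \right)} = - 3 s + 3 \sqrt{2}$ ($K{\left(s,F \right)} = - 3 \left(- \sqrt{2} + s\right) = - 3 \left(s - \sqrt{2}\right) = - 3 s + 3 \sqrt{2}$)
$\left(8 + K{\left(-3,-5 \right)}\right)^{2} = \left(8 + \left(\left(-3\right) \left(-3\right) + 3 \sqrt{2}\right)\right)^{2} = \left(8 + \left(9 + 3 \sqrt{2}\right)\right)^{2} = \left(17 + 3 \sqrt{2}\right)^{2}$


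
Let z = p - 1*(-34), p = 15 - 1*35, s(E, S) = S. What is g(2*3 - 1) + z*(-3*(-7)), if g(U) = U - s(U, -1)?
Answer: 300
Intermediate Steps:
p = -20 (p = 15 - 35 = -20)
z = 14 (z = -20 - 1*(-34) = -20 + 34 = 14)
g(U) = 1 + U (g(U) = U - 1*(-1) = U + 1 = 1 + U)
g(2*3 - 1) + z*(-3*(-7)) = (1 + (2*3 - 1)) + 14*(-3*(-7)) = (1 + (6 - 1)) + 14*21 = (1 + 5) + 294 = 6 + 294 = 300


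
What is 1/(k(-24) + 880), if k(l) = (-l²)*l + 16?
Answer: 1/14720 ≈ 6.7935e-5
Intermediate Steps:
k(l) = 16 - l³ (k(l) = -l³ + 16 = 16 - l³)
1/(k(-24) + 880) = 1/((16 - 1*(-24)³) + 880) = 1/((16 - 1*(-13824)) + 880) = 1/((16 + 13824) + 880) = 1/(13840 + 880) = 1/14720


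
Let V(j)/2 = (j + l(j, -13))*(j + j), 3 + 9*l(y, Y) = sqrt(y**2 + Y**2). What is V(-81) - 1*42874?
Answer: -16522 - 36*sqrt(6730) ≈ -19475.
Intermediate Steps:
l(y, Y) = -1/3 + sqrt(Y**2 + y**2)/9 (l(y, Y) = -1/3 + sqrt(y**2 + Y**2)/9 = -1/3 + sqrt(Y**2 + y**2)/9)
V(j) = 4*j*(-1/3 + j + sqrt(169 + j**2)/9) (V(j) = 2*((j + (-1/3 + sqrt((-13)**2 + j**2)/9))*(j + j)) = 2*((j + (-1/3 + sqrt(169 + j**2)/9))*(2*j)) = 2*((-1/3 + j + sqrt(169 + j**2)/9)*(2*j)) = 2*(2*j*(-1/3 + j + sqrt(169 + j**2)/9)) = 4*j*(-1/3 + j + sqrt(169 + j**2)/9))
V(-81) - 1*42874 = (4/9)*(-81)*(-3 + sqrt(169 + (-81)**2) + 9*(-81)) - 1*42874 = (4/9)*(-81)*(-3 + sqrt(169 + 6561) - 729) - 42874 = (4/9)*(-81)*(-3 + sqrt(6730) - 729) - 42874 = (4/9)*(-81)*(-732 + sqrt(6730)) - 42874 = (26352 - 36*sqrt(6730)) - 42874 = -16522 - 36*sqrt(6730)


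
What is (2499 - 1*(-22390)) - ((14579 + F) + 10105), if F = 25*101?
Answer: -2320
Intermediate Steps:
F = 2525
(2499 - 1*(-22390)) - ((14579 + F) + 10105) = (2499 - 1*(-22390)) - ((14579 + 2525) + 10105) = (2499 + 22390) - (17104 + 10105) = 24889 - 1*27209 = 24889 - 27209 = -2320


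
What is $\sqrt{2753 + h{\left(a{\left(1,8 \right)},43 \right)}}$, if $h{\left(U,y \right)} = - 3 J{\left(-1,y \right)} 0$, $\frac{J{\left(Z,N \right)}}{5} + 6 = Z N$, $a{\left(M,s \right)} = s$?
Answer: $\sqrt{2753} \approx 52.469$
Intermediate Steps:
$J{\left(Z,N \right)} = -30 + 5 N Z$ ($J{\left(Z,N \right)} = -30 + 5 Z N = -30 + 5 N Z$)
$h{\left(U,y \right)} = 0$ ($h{\left(U,y \right)} = - 3 \left(-30 + 5 y \left(-1\right)\right) 0 = - 3 \left(-30 - 5 y\right) 0 = \left(90 + 15 y\right) 0 = 0$)
$\sqrt{2753 + h{\left(a{\left(1,8 \right)},43 \right)}} = \sqrt{2753 + 0} = \sqrt{2753}$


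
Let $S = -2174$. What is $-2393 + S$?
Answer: $-4567$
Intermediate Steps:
$-2393 + S = -2393 - 2174 = -4567$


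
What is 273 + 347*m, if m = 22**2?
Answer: 168221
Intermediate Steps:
m = 484
273 + 347*m = 273 + 347*484 = 273 + 167948 = 168221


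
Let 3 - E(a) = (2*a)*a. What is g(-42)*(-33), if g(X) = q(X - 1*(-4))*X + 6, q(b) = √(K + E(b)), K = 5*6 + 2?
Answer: -198 + 4158*I*√317 ≈ -198.0 + 74031.0*I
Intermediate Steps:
E(a) = 3 - 2*a² (E(a) = 3 - 2*a*a = 3 - 2*a²)
K = 32 (K = 30 + 2 = 32)
q(b) = √(35 - 2*b²) (q(b) = √(32 + (3 - 2*b²)) = √(35 - 2*b²))
g(X) = 6 + X*√(35 - 2*(4 + X)²) (g(X) = √(35 - 2*(X - 1*(-4))²)*X + 6 = √(35 - 2*(X + 4)²)*X + 6 = √(35 - 2*(4 + X)²)*X + 6 = X*√(35 - 2*(4 + X)²) + 6 = 6 + X*√(35 - 2*(4 + X)²))
g(-42)*(-33) = (6 - 42*√(35 - 2*(4 - 42)²))*(-33) = (6 - 42*√(35 - 2*(-38)²))*(-33) = (6 - 42*√(35 - 2*1444))*(-33) = (6 - 42*√(35 - 2888))*(-33) = (6 - 126*I*√317)*(-33) = -198 + 4158*I*√317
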